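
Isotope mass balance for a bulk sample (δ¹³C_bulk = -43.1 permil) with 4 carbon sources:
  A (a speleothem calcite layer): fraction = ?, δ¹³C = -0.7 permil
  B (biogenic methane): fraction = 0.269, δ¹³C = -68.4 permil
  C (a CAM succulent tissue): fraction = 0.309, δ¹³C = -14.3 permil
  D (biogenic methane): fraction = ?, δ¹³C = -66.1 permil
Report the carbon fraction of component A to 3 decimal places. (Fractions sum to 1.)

0.116

Let f_A and f_D be the unknown fractions; fractions sum to 1 so f_A + f_D = 0.422.
Mass balance: Σ fᵢ·δᵢ = δ_bulk ⇒ f_A·(-0.7) + f_D·(-66.1) = -43.1 − (-22.818) = -20.282
Substitute f_D = 0.422 − f_A:
f_A·(-0.7 − -66.1) = -20.282 − 0.422×(-66.1) = 7.613
f_A = 7.613 / 65.4 = 0.1164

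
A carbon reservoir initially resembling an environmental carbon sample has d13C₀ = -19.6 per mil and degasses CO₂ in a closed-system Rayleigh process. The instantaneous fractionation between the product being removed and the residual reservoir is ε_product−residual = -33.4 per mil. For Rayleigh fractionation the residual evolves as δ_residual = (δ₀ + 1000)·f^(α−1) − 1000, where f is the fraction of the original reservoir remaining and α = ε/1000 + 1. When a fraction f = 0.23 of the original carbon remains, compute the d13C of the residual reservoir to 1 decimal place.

29.7 per mil

Rayleigh residual: δ_res = (δ₀ + 1000)·f^(α−1) − 1000
α = ε/1000 + 1 = 0.96660, so α − 1 = -0.03340
f^(α−1) = 0.23^(-0.03340) = 1.050312
δ_res = (-19.6 + 1000) × 1.050312 − 1000 = 1029.726 − 1000 = 29.73 per mil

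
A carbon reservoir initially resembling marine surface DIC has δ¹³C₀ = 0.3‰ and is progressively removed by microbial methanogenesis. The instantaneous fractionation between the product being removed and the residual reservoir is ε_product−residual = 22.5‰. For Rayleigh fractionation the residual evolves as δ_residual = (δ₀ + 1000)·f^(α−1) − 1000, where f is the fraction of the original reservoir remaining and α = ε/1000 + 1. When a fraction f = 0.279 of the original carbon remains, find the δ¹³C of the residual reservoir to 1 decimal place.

-28.0‰

Rayleigh residual: δ_res = (δ₀ + 1000)·f^(α−1) − 1000
α = ε/1000 + 1 = 1.02250, so α − 1 = 0.02250
f^(α−1) = 0.279^(0.02250) = 0.971686
δ_res = (0.3 + 1000) × 0.971686 − 1000 = 971.978 − 1000 = -28.02‰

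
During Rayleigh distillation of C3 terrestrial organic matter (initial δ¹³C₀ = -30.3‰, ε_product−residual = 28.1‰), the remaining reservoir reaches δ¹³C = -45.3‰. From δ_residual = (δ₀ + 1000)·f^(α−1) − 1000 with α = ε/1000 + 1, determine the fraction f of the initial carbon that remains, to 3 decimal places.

0.574

α − 1 = ε/1000 = 0.0281
(δ_res + 1000)/(δ₀ + 1000) = (-45.3 + 1000)/(-30.3 + 1000) = 954.7/969.7 = 0.984531
f = 0.984531^(1/0.0281) = exp(ln(0.984531)/0.0281) = exp(-0.01559/0.0281)
f = exp(-0.5548) = 0.5742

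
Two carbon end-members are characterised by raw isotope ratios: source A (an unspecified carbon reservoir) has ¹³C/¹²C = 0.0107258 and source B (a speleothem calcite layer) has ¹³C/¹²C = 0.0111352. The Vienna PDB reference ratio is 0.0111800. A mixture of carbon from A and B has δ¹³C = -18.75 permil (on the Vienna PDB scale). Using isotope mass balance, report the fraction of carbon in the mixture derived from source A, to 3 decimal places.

0.403

δ_A = (0.0107258/0.0111800 − 1)×1000 = (0.959374 − 1)×1000 = -40.626 permil
δ_B = (0.0111352/0.0111800 − 1)×1000 = (0.995993 − 1)×1000 = -4.007 permil
f_A = (δ_mix − δ_B)/(δ_A − δ_B) = (-18.75 − (-4.007))/(-40.626 − (-4.007))
f_A = -14.743 / -36.619 = 0.4026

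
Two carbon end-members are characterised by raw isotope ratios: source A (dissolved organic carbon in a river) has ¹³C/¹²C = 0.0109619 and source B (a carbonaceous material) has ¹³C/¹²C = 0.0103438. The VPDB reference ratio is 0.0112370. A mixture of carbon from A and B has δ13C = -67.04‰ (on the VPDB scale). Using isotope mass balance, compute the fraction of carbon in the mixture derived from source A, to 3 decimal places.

δ_A = (0.0109619/0.0112370 − 1)×1000 = (0.975518 − 1)×1000 = -24.482‰
δ_B = (0.0103438/0.0112370 − 1)×1000 = (0.920513 − 1)×1000 = -79.487‰
f_A = (δ_mix − δ_B)/(δ_A − δ_B) = (-67.04 − (-79.487))/(-24.482 − (-79.487))
f_A = 12.447 / 55.006 = 0.2263

0.226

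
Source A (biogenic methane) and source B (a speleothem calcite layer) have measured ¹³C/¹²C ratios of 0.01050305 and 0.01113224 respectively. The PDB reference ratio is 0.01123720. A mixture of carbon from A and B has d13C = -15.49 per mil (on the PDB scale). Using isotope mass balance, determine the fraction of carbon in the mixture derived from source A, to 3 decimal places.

0.110

δ_A = (0.01050305/0.01123720 − 1)×1000 = (0.934668 − 1)×1000 = -65.332 per mil
δ_B = (0.01113224/0.01123720 − 1)×1000 = (0.990660 − 1)×1000 = -9.340 per mil
f_A = (δ_mix − δ_B)/(δ_A − δ_B) = (-15.49 − (-9.340))/(-65.332 − (-9.340))
f_A = -6.150 / -55.992 = 0.1098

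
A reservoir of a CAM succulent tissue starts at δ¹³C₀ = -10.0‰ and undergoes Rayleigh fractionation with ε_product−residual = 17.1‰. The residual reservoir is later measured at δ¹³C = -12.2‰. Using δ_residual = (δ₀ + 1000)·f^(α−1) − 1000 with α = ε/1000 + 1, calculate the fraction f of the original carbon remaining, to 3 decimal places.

α − 1 = ε/1000 = 0.0171
(δ_res + 1000)/(δ₀ + 1000) = (-12.2 + 1000)/(-10.0 + 1000) = 987.8/990.0 = 0.997778
f = 0.997778^(1/0.0171) = exp(ln(0.997778)/0.0171) = exp(-0.00222/0.0171)
f = exp(-0.1301) = 0.8780

0.878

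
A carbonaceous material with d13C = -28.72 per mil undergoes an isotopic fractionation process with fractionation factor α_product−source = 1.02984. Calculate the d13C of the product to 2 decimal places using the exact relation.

δ_product = (δ_source + 1000)·α − 1000
δ_product = (-28.72 + 1000) × 1.02984 − 1000
δ_product = 1000.263 − 1000 = 0.263 per mil

0.26 per mil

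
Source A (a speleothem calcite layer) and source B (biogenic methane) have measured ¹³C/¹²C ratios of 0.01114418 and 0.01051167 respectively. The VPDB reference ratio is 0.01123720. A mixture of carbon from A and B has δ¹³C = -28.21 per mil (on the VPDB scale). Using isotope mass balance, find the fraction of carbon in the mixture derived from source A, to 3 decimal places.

δ_A = (0.01114418/0.01123720 − 1)×1000 = (0.991722 − 1)×1000 = -8.278 per mil
δ_B = (0.01051167/0.01123720 − 1)×1000 = (0.935435 − 1)×1000 = -64.565 per mil
f_A = (δ_mix − δ_B)/(δ_A − δ_B) = (-28.21 − (-64.565))/(-8.278 − (-64.565))
f_A = 36.355 / 56.287 = 0.6459

0.646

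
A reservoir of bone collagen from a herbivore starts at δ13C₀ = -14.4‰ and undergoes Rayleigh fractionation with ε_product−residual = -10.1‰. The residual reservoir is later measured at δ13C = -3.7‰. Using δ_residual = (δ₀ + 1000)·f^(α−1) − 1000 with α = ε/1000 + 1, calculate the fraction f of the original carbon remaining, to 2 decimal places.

0.34

α − 1 = ε/1000 = -0.0101
(δ_res + 1000)/(δ₀ + 1000) = (-3.7 + 1000)/(-14.4 + 1000) = 996.3/985.6 = 1.010856
f = 1.010856^(1/-0.0101) = exp(ln(1.010856)/-0.0101) = exp(0.01080/-0.0101)
f = exp(-1.0691) = 0.3433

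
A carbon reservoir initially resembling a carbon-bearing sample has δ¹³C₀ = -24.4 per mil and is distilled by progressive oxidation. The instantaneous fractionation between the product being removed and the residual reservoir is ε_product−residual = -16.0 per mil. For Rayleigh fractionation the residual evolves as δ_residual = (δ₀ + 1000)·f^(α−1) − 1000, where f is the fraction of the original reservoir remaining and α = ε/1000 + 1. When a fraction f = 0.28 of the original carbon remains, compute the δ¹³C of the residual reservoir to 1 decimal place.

Rayleigh residual: δ_res = (δ₀ + 1000)·f^(α−1) − 1000
α = ε/1000 + 1 = 0.98400, so α − 1 = -0.01600
f^(α−1) = 0.28^(-0.01600) = 1.020576
δ_res = (-24.4 + 1000) × 1.020576 − 1000 = 995.674 − 1000 = -4.33 per mil

-4.3 per mil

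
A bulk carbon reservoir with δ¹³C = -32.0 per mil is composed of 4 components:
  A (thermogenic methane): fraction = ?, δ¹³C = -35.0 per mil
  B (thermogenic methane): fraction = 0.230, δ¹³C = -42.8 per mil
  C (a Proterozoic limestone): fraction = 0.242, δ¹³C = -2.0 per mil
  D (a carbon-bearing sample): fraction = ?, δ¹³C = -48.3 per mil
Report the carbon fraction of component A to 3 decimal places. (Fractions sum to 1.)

Let f_A and f_D be the unknown fractions; fractions sum to 1 so f_A + f_D = 0.528.
Mass balance: Σ fᵢ·δᵢ = δ_bulk ⇒ f_A·(-35.0) + f_D·(-48.3) = -32.0 − (-10.328) = -21.672
Substitute f_D = 0.528 − f_A:
f_A·(-35.0 − -48.3) = -21.672 − 0.528×(-48.3) = 3.830
f_A = 3.830 / 13.3 = 0.2880

0.288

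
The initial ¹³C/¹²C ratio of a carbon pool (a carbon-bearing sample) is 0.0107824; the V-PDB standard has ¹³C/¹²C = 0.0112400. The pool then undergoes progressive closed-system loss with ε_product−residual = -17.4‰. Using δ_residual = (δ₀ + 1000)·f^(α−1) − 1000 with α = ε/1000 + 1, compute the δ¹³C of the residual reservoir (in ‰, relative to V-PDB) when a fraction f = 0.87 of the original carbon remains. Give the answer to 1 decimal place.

-38.4‰

δ₀ = (0.0107824/0.0112400 − 1)×1000 = (0.959288 − 1)×1000 = -40.712‰
α − 1 = ε/1000 = -0.0174
f^(α−1) = 0.87^(-0.0174) = 1.002426
δ_res = (-40.712 + 1000) × 1.002426 − 1000 = 961.616 − 1000 = -38.38‰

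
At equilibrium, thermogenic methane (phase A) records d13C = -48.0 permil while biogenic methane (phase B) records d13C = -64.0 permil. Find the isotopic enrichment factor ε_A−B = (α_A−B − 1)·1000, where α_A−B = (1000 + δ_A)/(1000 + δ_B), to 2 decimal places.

α_A−B = (1000 + -48.0) / (1000 + -64.0) = 952.0 / 936.0 = 1.017094
ε_A−B = (1.017094 − 1) × 1000 = 17.094 permil
(The approximation ε ≈ δ_A − δ_B would give 16.0 permil.)

17.09 permil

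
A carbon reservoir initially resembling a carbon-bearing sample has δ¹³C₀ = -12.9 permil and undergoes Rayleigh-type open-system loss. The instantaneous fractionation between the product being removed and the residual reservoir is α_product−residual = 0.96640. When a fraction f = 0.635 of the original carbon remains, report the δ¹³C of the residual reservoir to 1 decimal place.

Rayleigh residual: δ_res = (δ₀ + 1000)·f^(α−1) − 1000
α − 1 = -0.03360
f^(α−1) = 0.635^(-0.03360) = 1.015376
δ_res = (-12.9 + 1000) × 1.015376 − 1000 = 1002.277 − 1000 = 2.28 permil

2.3 permil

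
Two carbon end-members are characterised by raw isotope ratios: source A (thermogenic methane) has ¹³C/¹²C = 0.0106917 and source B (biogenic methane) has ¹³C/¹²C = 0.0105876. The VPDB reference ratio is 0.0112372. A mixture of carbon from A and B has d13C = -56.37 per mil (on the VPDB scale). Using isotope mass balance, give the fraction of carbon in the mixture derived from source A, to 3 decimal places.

δ_A = (0.0106917/0.0112372 − 1)×1000 = (0.951456 − 1)×1000 = -48.544 per mil
δ_B = (0.0105876/0.0112372 − 1)×1000 = (0.942192 − 1)×1000 = -57.808 per mil
f_A = (δ_mix − δ_B)/(δ_A − δ_B) = (-56.37 − (-57.808))/(-48.544 − (-57.808))
f_A = 1.438 / 9.264 = 0.1552

0.155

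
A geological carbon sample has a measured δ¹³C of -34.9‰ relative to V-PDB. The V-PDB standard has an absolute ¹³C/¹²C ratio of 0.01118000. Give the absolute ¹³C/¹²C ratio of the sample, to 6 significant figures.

0.0107898

R_sample = R_standard × (δ¹³C/1000 + 1)
R_sample = 0.01118000 × (-34.9/1000 + 1) = 0.01118000 × 0.965100
R_sample = 0.0107898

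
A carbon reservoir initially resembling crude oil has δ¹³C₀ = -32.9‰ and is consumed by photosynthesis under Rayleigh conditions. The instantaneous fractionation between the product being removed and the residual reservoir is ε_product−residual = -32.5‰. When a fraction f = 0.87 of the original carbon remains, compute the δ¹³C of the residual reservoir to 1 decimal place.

Rayleigh residual: δ_res = (δ₀ + 1000)·f^(α−1) − 1000
α = ε/1000 + 1 = 0.96750, so α − 1 = -0.03250
f^(α−1) = 0.87^(-0.03250) = 1.004536
δ_res = (-32.9 + 1000) × 1.004536 − 1000 = 971.487 − 1000 = -28.51‰

-28.5‰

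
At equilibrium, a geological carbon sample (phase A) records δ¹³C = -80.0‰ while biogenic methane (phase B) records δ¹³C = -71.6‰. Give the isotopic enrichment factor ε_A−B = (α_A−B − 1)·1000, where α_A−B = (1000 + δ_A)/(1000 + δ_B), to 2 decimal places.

α_A−B = (1000 + -80.0) / (1000 + -71.6) = 920.0 / 928.4 = 0.990952
ε_A−B = (0.990952 − 1) × 1000 = -9.048‰
(The approximation ε ≈ δ_A − δ_B would give -8.4‰.)

-9.05‰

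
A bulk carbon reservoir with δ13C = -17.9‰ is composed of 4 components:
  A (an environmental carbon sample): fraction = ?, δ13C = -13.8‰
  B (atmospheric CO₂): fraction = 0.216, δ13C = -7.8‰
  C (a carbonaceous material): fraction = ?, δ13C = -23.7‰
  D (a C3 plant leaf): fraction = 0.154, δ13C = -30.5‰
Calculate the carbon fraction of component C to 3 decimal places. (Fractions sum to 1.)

0.285

Let f_C and f_A be the unknown fractions; fractions sum to 1 so f_C + f_A = 0.630.
Mass balance: Σ fᵢ·δᵢ = δ_bulk ⇒ f_C·(-23.7) + f_A·(-13.8) = -17.9 − (-6.382) = -11.518
Substitute f_A = 0.630 − f_C:
f_C·(-23.7 − -13.8) = -11.518 − 0.630×(-13.8) = -2.824
f_C = -2.824 / -9.9 = 0.2853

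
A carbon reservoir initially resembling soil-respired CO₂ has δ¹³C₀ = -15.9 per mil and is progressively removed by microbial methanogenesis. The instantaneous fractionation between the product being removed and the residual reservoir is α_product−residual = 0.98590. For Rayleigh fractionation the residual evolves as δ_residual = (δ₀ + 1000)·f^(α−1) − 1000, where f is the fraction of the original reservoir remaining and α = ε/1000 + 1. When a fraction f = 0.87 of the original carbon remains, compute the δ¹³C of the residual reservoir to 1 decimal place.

Rayleigh residual: δ_res = (δ₀ + 1000)·f^(α−1) − 1000
α − 1 = -0.01410
f^(α−1) = 0.87^(-0.01410) = 1.001966
δ_res = (-15.9 + 1000) × 1.001966 − 1000 = 986.034 − 1000 = -13.97 per mil

-14.0 per mil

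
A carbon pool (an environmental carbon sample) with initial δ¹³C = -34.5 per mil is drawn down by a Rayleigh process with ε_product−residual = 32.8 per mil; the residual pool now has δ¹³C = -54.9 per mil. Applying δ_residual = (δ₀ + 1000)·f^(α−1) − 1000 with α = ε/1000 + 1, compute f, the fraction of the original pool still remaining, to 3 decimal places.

0.521

α − 1 = ε/1000 = 0.0328
(δ_res + 1000)/(δ₀ + 1000) = (-54.9 + 1000)/(-34.5 + 1000) = 945.1/965.5 = 0.978871
f = 0.978871^(1/0.0328) = exp(ln(0.978871)/0.0328) = exp(-0.02136/0.0328)
f = exp(-0.6511) = 0.5215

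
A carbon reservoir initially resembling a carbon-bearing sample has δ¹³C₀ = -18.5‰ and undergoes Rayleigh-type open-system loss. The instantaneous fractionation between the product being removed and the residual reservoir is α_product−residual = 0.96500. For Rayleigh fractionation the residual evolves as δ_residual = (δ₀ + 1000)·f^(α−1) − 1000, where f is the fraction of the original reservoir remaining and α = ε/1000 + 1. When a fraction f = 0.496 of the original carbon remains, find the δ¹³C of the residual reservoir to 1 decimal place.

5.9‰

Rayleigh residual: δ_res = (δ₀ + 1000)·f^(α−1) − 1000
α − 1 = -0.03500
f^(α−1) = 0.496^(-0.03500) = 1.024845
δ_res = (-18.5 + 1000) × 1.024845 − 1000 = 1005.885 − 1000 = 5.89‰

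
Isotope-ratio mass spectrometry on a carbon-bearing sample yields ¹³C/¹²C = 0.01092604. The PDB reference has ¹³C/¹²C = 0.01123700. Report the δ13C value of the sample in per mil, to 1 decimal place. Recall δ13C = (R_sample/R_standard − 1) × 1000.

-27.7 per mil

δ13C = (R_sample / R_standard − 1) × 1000
R_sample / R_standard = 0.01092604 / 0.01123700 = 0.972327
δ13C = (0.972327 − 1) × 1000 = -27.67 per mil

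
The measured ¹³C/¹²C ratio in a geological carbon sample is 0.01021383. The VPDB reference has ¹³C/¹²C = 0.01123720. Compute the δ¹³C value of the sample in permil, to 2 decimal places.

-91.07 permil

δ¹³C = (R_sample / R_standard − 1) × 1000
R_sample / R_standard = 0.01021383 / 0.01123720 = 0.908930
δ¹³C = (0.908930 − 1) × 1000 = -91.070 permil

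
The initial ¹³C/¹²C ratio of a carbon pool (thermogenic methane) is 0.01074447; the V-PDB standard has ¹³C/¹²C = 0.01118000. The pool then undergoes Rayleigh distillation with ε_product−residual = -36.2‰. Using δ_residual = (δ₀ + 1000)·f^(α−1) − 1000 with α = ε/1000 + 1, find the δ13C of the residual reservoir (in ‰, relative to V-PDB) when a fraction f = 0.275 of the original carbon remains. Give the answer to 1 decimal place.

δ₀ = (0.01074447/0.01118000 − 1)×1000 = (0.961044 − 1)×1000 = -38.956‰
α − 1 = ε/1000 = -0.0362
f^(α−1) = 0.275^(-0.0362) = 1.047843
δ_res = (-38.956 + 1000) × 1.047843 − 1000 = 1007.023 − 1000 = 7.02‰

7.0‰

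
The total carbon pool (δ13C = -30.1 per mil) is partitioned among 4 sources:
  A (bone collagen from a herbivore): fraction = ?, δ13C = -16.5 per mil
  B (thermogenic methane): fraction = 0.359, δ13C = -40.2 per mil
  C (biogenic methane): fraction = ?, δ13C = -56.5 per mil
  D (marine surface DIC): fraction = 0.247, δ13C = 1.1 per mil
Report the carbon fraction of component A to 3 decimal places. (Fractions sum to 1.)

Let f_A and f_C be the unknown fractions; fractions sum to 1 so f_A + f_C = 0.394.
Mass balance: Σ fᵢ·δᵢ = δ_bulk ⇒ f_A·(-16.5) + f_C·(-56.5) = -30.1 − (-14.160) = -15.940
Substitute f_C = 0.394 − f_A:
f_A·(-16.5 − -56.5) = -15.940 − 0.394×(-56.5) = 6.321
f_A = 6.321 / 40.0 = 0.1580

0.158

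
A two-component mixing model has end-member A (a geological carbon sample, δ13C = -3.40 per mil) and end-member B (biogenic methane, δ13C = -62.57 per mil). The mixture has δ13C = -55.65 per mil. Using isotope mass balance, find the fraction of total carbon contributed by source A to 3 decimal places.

δ_mix = f_A·δ_A + (1 − f_A)·δ_B  ⇒  f_A = (δ_mix − δ_B)/(δ_A − δ_B)
f_A = (-55.65 − (-62.57)) / (-3.40 − (-62.57))
f_A = 6.92 / 59.17 = 0.1170

0.117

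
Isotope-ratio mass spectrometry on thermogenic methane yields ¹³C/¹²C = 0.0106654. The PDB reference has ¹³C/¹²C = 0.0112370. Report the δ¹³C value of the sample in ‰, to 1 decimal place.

δ¹³C = (R_sample / R_standard − 1) × 1000
R_sample / R_standard = 0.0106654 / 0.0112370 = 0.949132
δ¹³C = (0.949132 − 1) × 1000 = -50.87‰

-50.9‰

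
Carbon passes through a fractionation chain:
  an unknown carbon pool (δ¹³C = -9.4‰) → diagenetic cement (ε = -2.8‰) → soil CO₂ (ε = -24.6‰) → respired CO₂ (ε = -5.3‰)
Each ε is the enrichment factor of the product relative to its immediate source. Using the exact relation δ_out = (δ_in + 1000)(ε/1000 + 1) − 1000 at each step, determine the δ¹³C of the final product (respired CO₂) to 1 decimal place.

step 1: δ = (-9.40 + 1000)·(-2.8/1000 + 1) − 1000 = -12.17‰
step 2: δ = (-12.17 + 1000)·(-24.6/1000 + 1) − 1000 = -36.47‰
step 3: δ = (-36.47 + 1000)·(-5.3/1000 + 1) − 1000 = -41.58‰

-41.6‰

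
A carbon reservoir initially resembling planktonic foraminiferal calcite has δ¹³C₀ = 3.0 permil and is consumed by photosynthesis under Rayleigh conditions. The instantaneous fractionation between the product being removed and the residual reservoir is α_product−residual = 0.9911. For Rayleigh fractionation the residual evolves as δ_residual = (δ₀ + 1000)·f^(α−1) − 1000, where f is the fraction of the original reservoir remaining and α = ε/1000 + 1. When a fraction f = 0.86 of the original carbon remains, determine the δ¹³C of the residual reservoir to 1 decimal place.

Rayleigh residual: δ_res = (δ₀ + 1000)·f^(α−1) − 1000
α − 1 = -0.00890
f^(α−1) = 0.86^(-0.00890) = 1.001343
δ_res = (3.0 + 1000) × 1.001343 − 1000 = 1004.347 − 1000 = 4.35 permil

4.3 permil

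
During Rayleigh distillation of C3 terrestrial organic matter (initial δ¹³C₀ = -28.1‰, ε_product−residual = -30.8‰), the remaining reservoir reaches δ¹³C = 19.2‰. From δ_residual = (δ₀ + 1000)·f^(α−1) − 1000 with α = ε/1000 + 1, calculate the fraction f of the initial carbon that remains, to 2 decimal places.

α − 1 = ε/1000 = -0.0308
(δ_res + 1000)/(δ₀ + 1000) = (19.2 + 1000)/(-28.1 + 1000) = 1019.2/971.9 = 1.048668
f = 1.048668^(1/-0.0308) = exp(ln(1.048668)/-0.0308) = exp(0.04752/-0.0308)
f = exp(-1.5429) = 0.2138

0.21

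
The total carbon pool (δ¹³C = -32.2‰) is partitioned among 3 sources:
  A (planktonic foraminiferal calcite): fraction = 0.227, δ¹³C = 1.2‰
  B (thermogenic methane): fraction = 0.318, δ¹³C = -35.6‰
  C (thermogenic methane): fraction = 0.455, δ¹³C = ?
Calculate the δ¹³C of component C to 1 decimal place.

Isotope mass balance: δ_bulk = Σ fᵢ·δᵢ.
-32.2 = 0.227×(1.2) + 0.318×(-35.6) + 0.455×δ_C
0.455·δ_C = -32.2 − (-11.048) = -21.152
δ_C = -21.152 / 0.455 = -46.49‰

-46.5‰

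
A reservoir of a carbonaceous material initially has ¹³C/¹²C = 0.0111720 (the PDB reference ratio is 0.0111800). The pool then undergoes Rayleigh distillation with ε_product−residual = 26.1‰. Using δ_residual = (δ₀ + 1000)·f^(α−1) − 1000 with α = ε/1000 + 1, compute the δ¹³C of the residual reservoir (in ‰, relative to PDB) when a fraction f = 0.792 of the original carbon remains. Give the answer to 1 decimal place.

δ₀ = (0.0111720/0.0111800 − 1)×1000 = (0.999284 − 1)×1000 = -0.716‰
α − 1 = ε/1000 = 0.0261
f^(α−1) = 0.792^(0.0261) = 0.993932
δ_res = (-0.716 + 1000) × 0.993932 − 1000 = 993.221 − 1000 = -6.78‰

-6.8‰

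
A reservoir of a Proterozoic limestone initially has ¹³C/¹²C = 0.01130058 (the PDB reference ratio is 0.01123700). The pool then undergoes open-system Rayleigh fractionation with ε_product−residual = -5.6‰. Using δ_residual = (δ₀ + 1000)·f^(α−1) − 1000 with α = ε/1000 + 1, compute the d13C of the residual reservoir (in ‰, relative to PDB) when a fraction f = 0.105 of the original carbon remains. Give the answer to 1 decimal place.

δ₀ = (0.01130058/0.01123700 − 1)×1000 = (1.005658 − 1)×1000 = 5.658‰
α − 1 = ε/1000 = -0.0056
f^(α−1) = 0.105^(-0.0056) = 1.012701
δ_res = (5.658 + 1000) × 1.012701 − 1000 = 1018.431 − 1000 = 18.43‰

18.4‰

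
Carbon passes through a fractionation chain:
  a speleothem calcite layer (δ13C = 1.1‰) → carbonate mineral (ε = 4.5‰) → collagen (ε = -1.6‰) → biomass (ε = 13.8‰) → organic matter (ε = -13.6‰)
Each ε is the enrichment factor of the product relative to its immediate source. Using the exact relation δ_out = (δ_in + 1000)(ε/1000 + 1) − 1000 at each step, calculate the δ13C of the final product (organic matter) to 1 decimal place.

step 1: δ = (1.10 + 1000)·(4.5/1000 + 1) − 1000 = 5.60‰
step 2: δ = (5.60 + 1000)·(-1.6/1000 + 1) − 1000 = 4.00‰
step 3: δ = (4.00 + 1000)·(13.8/1000 + 1) − 1000 = 17.85‰
step 4: δ = (17.85 + 1000)·(-13.6/1000 + 1) − 1000 = 4.01‰

4.0‰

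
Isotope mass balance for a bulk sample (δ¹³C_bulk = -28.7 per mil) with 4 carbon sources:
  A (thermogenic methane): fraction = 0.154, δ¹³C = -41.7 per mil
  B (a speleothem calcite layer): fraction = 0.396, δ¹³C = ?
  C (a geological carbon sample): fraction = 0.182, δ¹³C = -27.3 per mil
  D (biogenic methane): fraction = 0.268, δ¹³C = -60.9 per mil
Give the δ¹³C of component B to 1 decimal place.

-2.5 per mil

Isotope mass balance: δ_bulk = Σ fᵢ·δᵢ.
-28.7 = 0.154×(-41.7) + 0.396×δ_B + 0.182×(-27.3) + 0.268×(-60.9)
0.396·δ_B = -28.7 − (-27.712) = -0.988
δ_B = -0.988 / 0.396 = -2.50 per mil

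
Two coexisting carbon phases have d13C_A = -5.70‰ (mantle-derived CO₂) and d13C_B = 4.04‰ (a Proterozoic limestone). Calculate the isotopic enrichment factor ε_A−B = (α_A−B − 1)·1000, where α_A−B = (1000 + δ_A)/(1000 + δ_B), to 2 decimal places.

-9.70‰

α_A−B = (1000 + -5.70) / (1000 + 4.04) = 994.30 / 1004.04 = 0.990299
ε_A−B = (0.990299 − 1) × 1000 = -9.701‰
(The approximation ε ≈ δ_A − δ_B would give -9.74‰.)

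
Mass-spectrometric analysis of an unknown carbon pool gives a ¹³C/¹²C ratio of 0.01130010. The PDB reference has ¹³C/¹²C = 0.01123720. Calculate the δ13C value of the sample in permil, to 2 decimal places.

5.60 permil

δ13C = (R_sample / R_standard − 1) × 1000
R_sample / R_standard = 0.01130010 / 0.01123720 = 1.005597
δ13C = (1.005597 − 1) × 1000 = 5.597 permil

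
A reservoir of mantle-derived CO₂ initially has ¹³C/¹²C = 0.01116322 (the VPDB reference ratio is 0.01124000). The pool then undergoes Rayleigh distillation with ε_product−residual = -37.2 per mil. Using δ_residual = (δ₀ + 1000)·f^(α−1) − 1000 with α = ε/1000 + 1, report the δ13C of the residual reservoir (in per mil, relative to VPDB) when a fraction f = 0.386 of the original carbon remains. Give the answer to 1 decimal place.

δ₀ = (0.01116322/0.01124000 − 1)×1000 = (0.993169 − 1)×1000 = -6.831 per mil
α − 1 = ε/1000 = -0.0372
f^(α−1) = 0.386^(-0.0372) = 1.036046
δ_res = (-6.831 + 1000) × 1.036046 − 1000 = 1028.969 − 1000 = 28.97 per mil

29.0 per mil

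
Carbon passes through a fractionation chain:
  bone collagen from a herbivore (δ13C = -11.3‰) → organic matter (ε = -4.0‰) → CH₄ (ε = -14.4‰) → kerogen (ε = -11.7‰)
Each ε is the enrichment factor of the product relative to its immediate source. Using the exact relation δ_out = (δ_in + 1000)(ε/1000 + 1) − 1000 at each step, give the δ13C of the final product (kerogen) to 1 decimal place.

step 1: δ = (-11.30 + 1000)·(-4.0/1000 + 1) − 1000 = -15.25‰
step 2: δ = (-15.25 + 1000)·(-14.4/1000 + 1) − 1000 = -29.44‰
step 3: δ = (-29.44 + 1000)·(-11.7/1000 + 1) − 1000 = -40.79‰

-40.8‰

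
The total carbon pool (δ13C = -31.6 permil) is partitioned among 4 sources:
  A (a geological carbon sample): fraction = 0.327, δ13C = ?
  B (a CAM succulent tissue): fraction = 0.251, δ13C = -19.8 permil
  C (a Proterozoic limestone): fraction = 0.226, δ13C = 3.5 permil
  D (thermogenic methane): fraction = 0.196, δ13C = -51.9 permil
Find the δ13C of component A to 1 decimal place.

Isotope mass balance: δ_bulk = Σ fᵢ·δᵢ.
-31.6 = 0.327×δ_A + 0.251×(-19.8) + 0.226×(3.5) + 0.196×(-51.9)
0.327·δ_A = -31.6 − (-14.351) = -17.249
δ_A = -17.249 / 0.327 = -52.75 permil

-52.7 permil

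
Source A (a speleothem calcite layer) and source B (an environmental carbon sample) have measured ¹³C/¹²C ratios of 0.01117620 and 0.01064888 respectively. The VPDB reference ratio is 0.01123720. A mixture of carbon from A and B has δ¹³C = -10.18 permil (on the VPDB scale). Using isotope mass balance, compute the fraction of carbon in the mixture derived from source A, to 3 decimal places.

δ_A = (0.01117620/0.01123720 − 1)×1000 = (0.994572 − 1)×1000 = -5.428 permil
δ_B = (0.01064888/0.01123720 − 1)×1000 = (0.947645 − 1)×1000 = -52.355 permil
f_A = (δ_mix − δ_B)/(δ_A − δ_B) = (-10.18 − (-52.355))/(-5.428 − (-52.355))
f_A = 42.175 / 46.926 = 0.8987

0.899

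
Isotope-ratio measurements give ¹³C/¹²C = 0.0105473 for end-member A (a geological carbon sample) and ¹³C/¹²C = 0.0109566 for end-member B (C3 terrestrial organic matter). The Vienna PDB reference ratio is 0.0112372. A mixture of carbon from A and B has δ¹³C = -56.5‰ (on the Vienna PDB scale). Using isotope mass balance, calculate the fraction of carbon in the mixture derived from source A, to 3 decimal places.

δ_A = (0.0105473/0.0112372 − 1)×1000 = (0.938606 − 1)×1000 = -61.394‰
δ_B = (0.0109566/0.0112372 − 1)×1000 = (0.975029 − 1)×1000 = -24.971‰
f_A = (δ_mix − δ_B)/(δ_A − δ_B) = (-56.5 − (-24.971))/(-61.394 − (-24.971))
f_A = -31.529 / -36.424 = 0.8656

0.866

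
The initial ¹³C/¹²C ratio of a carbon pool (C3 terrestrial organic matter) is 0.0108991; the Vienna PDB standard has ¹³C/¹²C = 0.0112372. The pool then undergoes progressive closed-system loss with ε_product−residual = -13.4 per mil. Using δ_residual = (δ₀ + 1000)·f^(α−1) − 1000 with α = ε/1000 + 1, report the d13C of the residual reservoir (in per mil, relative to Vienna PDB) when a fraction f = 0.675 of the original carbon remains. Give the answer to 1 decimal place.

-25.0 per mil

δ₀ = (0.0108991/0.0112372 − 1)×1000 = (0.969912 − 1)×1000 = -30.088 per mil
α − 1 = ε/1000 = -0.0134
f^(α−1) = 0.675^(-0.0134) = 1.005281
δ_res = (-30.088 + 1000) × 1.005281 − 1000 = 975.034 − 1000 = -24.97 per mil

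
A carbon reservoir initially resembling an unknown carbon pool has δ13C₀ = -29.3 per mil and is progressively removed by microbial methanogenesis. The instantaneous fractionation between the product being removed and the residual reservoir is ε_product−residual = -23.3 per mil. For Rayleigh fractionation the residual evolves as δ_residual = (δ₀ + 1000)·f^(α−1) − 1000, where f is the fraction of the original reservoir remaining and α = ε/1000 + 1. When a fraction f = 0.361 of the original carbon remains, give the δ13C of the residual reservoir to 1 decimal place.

-6.0 per mil

Rayleigh residual: δ_res = (δ₀ + 1000)·f^(α−1) − 1000
α = ε/1000 + 1 = 0.97670, so α − 1 = -0.02330
f^(α−1) = 0.361^(-0.02330) = 1.024024
δ_res = (-29.3 + 1000) × 1.024024 − 1000 = 994.020 − 1000 = -5.98 per mil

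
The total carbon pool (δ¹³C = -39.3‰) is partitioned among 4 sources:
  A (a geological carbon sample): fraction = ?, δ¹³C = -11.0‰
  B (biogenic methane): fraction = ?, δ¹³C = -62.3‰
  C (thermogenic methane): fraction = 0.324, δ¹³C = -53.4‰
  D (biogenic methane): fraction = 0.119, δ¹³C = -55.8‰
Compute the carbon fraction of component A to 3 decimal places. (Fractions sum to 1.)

Let f_A and f_B be the unknown fractions; fractions sum to 1 so f_A + f_B = 0.557.
Mass balance: Σ fᵢ·δᵢ = δ_bulk ⇒ f_A·(-11.0) + f_B·(-62.3) = -39.3 − (-23.942) = -15.358
Substitute f_B = 0.557 − f_A:
f_A·(-11.0 − -62.3) = -15.358 − 0.557×(-62.3) = 19.343
f_A = 19.343 / 51.3 = 0.3771

0.377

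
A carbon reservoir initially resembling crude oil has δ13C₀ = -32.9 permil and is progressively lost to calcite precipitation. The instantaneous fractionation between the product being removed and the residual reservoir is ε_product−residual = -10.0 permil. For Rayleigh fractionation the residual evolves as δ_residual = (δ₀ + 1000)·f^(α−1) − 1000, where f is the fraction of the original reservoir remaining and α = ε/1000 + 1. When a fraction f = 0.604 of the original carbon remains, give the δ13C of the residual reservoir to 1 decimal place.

Rayleigh residual: δ_res = (δ₀ + 1000)·f^(α−1) − 1000
α = ε/1000 + 1 = 0.99000, so α − 1 = -0.01000
f^(α−1) = 0.604^(-0.01000) = 1.005055
δ_res = (-32.9 + 1000) × 1.005055 − 1000 = 971.988 − 1000 = -28.01 permil

-28.0 permil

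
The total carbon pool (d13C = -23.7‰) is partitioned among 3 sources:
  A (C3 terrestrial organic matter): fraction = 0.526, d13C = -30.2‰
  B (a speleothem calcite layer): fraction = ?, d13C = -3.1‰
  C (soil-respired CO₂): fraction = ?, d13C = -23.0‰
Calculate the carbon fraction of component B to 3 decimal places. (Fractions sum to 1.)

Let f_B and f_C be the unknown fractions; fractions sum to 1 so f_B + f_C = 0.474.
Mass balance: Σ fᵢ·δᵢ = δ_bulk ⇒ f_B·(-3.1) + f_C·(-23.0) = -23.7 − (-15.885) = -7.815
Substitute f_C = 0.474 − f_B:
f_B·(-3.1 − -23.0) = -7.815 − 0.474×(-23.0) = 3.087
f_B = 3.087 / 19.9 = 0.1551

0.155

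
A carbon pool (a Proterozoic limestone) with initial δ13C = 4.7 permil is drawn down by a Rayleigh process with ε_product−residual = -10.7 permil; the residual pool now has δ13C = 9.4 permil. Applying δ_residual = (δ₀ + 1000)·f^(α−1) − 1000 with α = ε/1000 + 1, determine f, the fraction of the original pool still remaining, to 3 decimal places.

α − 1 = ε/1000 = -0.0107
(δ_res + 1000)/(δ₀ + 1000) = (9.4 + 1000)/(4.7 + 1000) = 1009.4/1004.7 = 1.004678
f = 1.004678^(1/-0.0107) = exp(ln(1.004678)/-0.0107) = exp(0.00467/-0.0107)
f = exp(-0.4362) = 0.6465

0.647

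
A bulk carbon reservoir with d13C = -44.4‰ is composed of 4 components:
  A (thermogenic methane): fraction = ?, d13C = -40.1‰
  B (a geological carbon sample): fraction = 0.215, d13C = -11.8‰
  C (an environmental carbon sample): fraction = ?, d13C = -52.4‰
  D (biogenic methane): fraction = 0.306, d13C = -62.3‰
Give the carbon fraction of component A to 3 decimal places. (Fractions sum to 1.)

Let f_A and f_C be the unknown fractions; fractions sum to 1 so f_A + f_C = 0.479.
Mass balance: Σ fᵢ·δᵢ = δ_bulk ⇒ f_A·(-40.1) + f_C·(-52.4) = -44.4 − (-21.601) = -22.799
Substitute f_C = 0.479 − f_A:
f_A·(-40.1 − -52.4) = -22.799 − 0.479×(-52.4) = 2.300
f_A = 2.300 / 12.3 = 0.1870

0.187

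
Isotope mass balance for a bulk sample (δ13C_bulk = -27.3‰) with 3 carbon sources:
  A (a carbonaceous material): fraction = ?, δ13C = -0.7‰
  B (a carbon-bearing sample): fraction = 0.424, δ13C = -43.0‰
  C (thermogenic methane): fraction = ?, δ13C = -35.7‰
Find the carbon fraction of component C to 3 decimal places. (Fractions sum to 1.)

Let f_C and f_A be the unknown fractions; fractions sum to 1 so f_C + f_A = 0.576.
Mass balance: Σ fᵢ·δᵢ = δ_bulk ⇒ f_C·(-35.7) + f_A·(-0.7) = -27.3 − (-18.232) = -9.068
Substitute f_A = 0.576 − f_C:
f_C·(-35.7 − -0.7) = -9.068 − 0.576×(-0.7) = -8.665
f_C = -8.665 / -35.0 = 0.2476

0.248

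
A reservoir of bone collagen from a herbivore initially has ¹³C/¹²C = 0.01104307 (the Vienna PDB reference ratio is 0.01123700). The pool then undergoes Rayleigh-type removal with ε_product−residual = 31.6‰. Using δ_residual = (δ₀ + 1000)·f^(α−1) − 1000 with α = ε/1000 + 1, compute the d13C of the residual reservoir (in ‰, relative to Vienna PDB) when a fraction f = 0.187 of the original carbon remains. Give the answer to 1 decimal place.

-68.0‰

δ₀ = (0.01104307/0.01123700 − 1)×1000 = (0.982742 − 1)×1000 = -17.258‰
α − 1 = ε/1000 = 0.0316
f^(α−1) = 0.187^(0.0316) = 0.948397
δ_res = (-17.258 + 1000) × 0.948397 − 1000 = 932.029 − 1000 = -67.97‰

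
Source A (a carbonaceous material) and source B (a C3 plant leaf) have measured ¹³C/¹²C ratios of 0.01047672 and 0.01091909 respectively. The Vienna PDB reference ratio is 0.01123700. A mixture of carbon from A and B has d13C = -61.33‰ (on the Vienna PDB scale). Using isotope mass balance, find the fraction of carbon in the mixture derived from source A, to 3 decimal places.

0.839

δ_A = (0.01047672/0.01123700 − 1)×1000 = (0.932341 − 1)×1000 = -67.659‰
δ_B = (0.01091909/0.01123700 − 1)×1000 = (0.971709 − 1)×1000 = -28.291‰
f_A = (δ_mix − δ_B)/(δ_A − δ_B) = (-61.33 − (-28.291))/(-67.659 − (-28.291))
f_A = -33.039 / -39.367 = 0.8392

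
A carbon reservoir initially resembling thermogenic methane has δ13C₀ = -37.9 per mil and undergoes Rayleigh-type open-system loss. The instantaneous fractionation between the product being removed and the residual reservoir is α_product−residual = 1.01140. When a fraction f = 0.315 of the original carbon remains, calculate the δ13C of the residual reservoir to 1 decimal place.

Rayleigh residual: δ_res = (δ₀ + 1000)·f^(α−1) − 1000
α − 1 = 0.01140
f^(α−1) = 0.315^(0.01140) = 0.986917
δ_res = (-37.9 + 1000) × 0.986917 − 1000 = 949.513 − 1000 = -50.49 per mil

-50.5 per mil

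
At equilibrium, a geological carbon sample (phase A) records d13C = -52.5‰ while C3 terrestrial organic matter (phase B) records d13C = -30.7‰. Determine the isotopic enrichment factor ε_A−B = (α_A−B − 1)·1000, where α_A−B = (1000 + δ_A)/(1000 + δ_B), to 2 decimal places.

-22.49‰

α_A−B = (1000 + -52.5) / (1000 + -30.7) = 947.5 / 969.3 = 0.977510
ε_A−B = (0.977510 − 1) × 1000 = -22.490‰
(The approximation ε ≈ δ_A − δ_B would give -21.8‰.)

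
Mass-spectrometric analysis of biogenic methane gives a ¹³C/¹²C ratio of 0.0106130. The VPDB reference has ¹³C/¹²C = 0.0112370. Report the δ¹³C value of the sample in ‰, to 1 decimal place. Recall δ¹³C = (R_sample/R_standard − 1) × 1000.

δ¹³C = (R_sample / R_standard − 1) × 1000
R_sample / R_standard = 0.0106130 / 0.0112370 = 0.944469
δ¹³C = (0.944469 − 1) × 1000 = -55.53‰

-55.5‰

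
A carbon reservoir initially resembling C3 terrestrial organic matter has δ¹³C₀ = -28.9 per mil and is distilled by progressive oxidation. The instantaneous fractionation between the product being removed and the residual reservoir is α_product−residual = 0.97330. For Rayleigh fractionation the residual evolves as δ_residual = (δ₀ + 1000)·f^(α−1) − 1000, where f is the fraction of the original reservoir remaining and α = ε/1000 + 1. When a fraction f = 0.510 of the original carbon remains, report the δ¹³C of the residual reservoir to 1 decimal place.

Rayleigh residual: δ_res = (δ₀ + 1000)·f^(α−1) − 1000
α − 1 = -0.02670
f^(α−1) = 0.510^(-0.02670) = 1.018141
δ_res = (-28.9 + 1000) × 1.018141 − 1000 = 988.717 − 1000 = -11.28 per mil

-11.3 per mil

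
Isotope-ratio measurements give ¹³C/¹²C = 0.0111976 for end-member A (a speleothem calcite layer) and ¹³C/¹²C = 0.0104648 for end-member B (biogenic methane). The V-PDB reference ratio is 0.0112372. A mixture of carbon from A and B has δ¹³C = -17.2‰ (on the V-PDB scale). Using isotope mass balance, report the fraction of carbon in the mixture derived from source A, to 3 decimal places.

δ_A = (0.0111976/0.0112372 − 1)×1000 = (0.996476 − 1)×1000 = -3.524‰
δ_B = (0.0104648/0.0112372 − 1)×1000 = (0.931264 − 1)×1000 = -68.736‰
f_A = (δ_mix − δ_B)/(δ_A − δ_B) = (-17.2 − (-68.736))/(-3.524 − (-68.736))
f_A = 51.536 / 65.212 = 0.7903

0.790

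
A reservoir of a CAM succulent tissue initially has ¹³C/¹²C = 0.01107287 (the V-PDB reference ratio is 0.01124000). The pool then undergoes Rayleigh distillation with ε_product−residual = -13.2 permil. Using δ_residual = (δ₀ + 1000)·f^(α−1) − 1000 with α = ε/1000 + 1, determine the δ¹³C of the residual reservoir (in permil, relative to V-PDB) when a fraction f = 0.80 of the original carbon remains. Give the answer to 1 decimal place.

δ₀ = (0.01107287/0.01124000 − 1)×1000 = (0.985131 − 1)×1000 = -14.869 permil
α − 1 = ε/1000 = -0.0132
f^(α−1) = 0.80^(-0.0132) = 1.002950
δ_res = (-14.869 + 1000) × 1.002950 − 1000 = 988.037 − 1000 = -11.96 permil

-12.0 permil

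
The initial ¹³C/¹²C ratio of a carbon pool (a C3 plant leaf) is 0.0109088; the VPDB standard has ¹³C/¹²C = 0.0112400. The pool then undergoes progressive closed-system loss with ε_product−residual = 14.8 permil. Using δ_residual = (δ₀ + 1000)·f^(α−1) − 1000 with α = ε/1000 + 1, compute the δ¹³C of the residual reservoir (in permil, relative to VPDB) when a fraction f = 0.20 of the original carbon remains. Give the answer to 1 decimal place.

δ₀ = (0.0109088/0.0112400 − 1)×1000 = (0.970534 − 1)×1000 = -29.466 permil
α − 1 = ε/1000 = 0.0148
f^(α−1) = 0.20^(0.0148) = 0.976462
δ_res = (-29.466 + 1000) × 0.976462 − 1000 = 947.689 − 1000 = -52.31 permil

-52.3 permil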